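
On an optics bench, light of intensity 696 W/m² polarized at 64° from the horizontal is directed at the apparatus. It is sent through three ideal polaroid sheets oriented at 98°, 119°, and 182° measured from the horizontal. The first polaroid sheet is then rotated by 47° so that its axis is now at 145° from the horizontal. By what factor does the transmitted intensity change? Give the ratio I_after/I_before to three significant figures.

I_new/I_old ≈ 0.0330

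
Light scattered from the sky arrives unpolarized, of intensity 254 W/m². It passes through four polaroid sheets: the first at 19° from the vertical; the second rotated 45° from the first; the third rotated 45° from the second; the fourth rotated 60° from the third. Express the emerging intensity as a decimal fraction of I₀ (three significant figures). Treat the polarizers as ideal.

Unpolarized light through the first polarizer → I₁ = 254 W/m²/2 = 127 W/m², polarized at 19°.
I₂ = I₁ · cos²(45°) = 127 · 0.5 = 63.5 W/m².
I₃ = I₂ · cos²(45°) = 63.5 · 0.5 = 31.75 W/m².
I₄ = I₃ · cos²(60°) = 31.75 · 0.25 = 7.938 W/m².
Transmitted fraction = 0.03125.

I/I₀ ≈ 0.0313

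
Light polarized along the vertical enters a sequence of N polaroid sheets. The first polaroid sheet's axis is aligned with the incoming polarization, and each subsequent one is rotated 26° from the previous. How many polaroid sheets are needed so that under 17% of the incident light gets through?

First polarizer is aligned with the polarization: full transmission.
Each further stage multiplies by cos²(26°) = 0.8078.
After N polarizers: T = 0.8078^(N−1). Require T < 0.17 ⇒ N−1 > ln(0.17)/ln(0.8078) = 8.30, so N−1 ≥ 9 and N = 10.
Check: N=10 gives T = 0.1465 < 0.17; N=9 gives T = 0.1814.

N = 10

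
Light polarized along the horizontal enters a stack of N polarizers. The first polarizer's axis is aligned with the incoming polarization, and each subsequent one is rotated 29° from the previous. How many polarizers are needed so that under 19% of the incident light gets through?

First polarizer is aligned with the polarization: full transmission.
Each further stage multiplies by cos²(29°) = 0.765.
After N polarizers: T = 0.765^(N−1). Require T < 0.19 ⇒ N−1 > ln(0.19)/ln(0.765) = 6.20, so N−1 ≥ 7 and N = 8.
Check: N=8 gives T = 0.1533 < 0.19; N=7 gives T = 0.2004.

N = 8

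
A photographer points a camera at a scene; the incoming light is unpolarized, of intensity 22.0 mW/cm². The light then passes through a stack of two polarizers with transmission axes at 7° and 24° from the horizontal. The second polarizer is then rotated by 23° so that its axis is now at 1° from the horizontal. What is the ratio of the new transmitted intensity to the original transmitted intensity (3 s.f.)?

I_new/I_old ≈ 1.08

Before rotation:
Unpolarized light through the first polarizer → I₁ = ½ I₀, now polarized at 7°.
I₂ = I₁ cos²(24° − 7°) = 0.5 I₀ · cos²(17°) = 0.4573 I₀.
After rotation:
Unpolarized light through the first polarizer → I₁ = ½ I₀, now polarized at 7°.
I₂ = I₁ cos²(1° − 7°) = 0.5 I₀ · cos²(6°) = 0.4945 I₀.
Ratio = 0.4945 / 0.4573 = 1.082.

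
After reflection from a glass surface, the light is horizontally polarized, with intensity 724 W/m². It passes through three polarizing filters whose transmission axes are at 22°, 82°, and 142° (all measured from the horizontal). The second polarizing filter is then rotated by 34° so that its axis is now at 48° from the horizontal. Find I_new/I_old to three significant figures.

Before rotation:
I₁ = I₀ cos²(22° − 0°) = I₀ cos²(22°) = 0.8597 I₀.
I₂ = I₁ cos²(82° − 22°) = 0.8597 I₀ · cos²(60°) = 0.2149 I₀.
I₃ = I₂ cos²(142° − 82°) = 0.2149 I₀ · cos²(60°) = 0.05373 I₀.
After rotation:
I₁ = I₀ cos²(22° − 0°) = I₀ cos²(22°) = 0.8597 I₀.
I₂ = I₁ cos²(48° − 22°) = 0.8597 I₀ · cos²(26°) = 0.6945 I₀.
Angle between axes 2 and 3: 86°. I₃ = 0.6945 I₀ · cos²(86°) = 0.003379 I₀.
Ratio = 0.003379 / 0.05373 = 0.06289.

I_new/I_old ≈ 0.0629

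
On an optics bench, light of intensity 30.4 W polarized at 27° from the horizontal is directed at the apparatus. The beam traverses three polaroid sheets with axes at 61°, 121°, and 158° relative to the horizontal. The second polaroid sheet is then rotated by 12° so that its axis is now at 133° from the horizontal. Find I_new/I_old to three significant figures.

Before rotation:
I₁ = I₀ cos²(61° − 27°) = I₀ cos²(34°) = 0.6873 I₀.
I₂ = I₁ cos²(121° − 61°) = 0.6873 I₀ · cos²(60°) = 0.1718 I₀.
I₃ = I₂ cos²(158° − 121°) = 0.1718 I₀ · cos²(37°) = 0.1096 I₀.
After rotation:
I₁ = I₀ cos²(61° − 27°) = I₀ cos²(34°) = 0.6873 I₀.
I₂ = I₁ cos²(133° − 61°) = 0.6873 I₀ · cos²(72°) = 0.06563 I₀.
I₃ = I₂ cos²(158° − 133°) = 0.06563 I₀ · cos²(25°) = 0.05391 I₀.
Ratio = 0.05391 / 0.1096 = 0.4919.

I_new/I_old ≈ 0.492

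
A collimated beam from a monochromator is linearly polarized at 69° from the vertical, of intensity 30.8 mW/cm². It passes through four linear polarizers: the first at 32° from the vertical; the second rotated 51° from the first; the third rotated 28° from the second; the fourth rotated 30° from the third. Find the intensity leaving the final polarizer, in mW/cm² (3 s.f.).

I ≈ 4.55 mW/cm²

I₁ = 30.8 mW/cm² · cos²(37°) = 19.64 mW/cm².
I₂ = I₁ · cos²(51°) = 19.64 · 0.396 = 7.78 mW/cm².
I₃ = I₂ · cos²(28°) = 7.78 · 0.7796 = 6.065 mW/cm².
I₄ = I₃ · cos²(30°) = 6.065 · 0.75 = 4.549 mW/cm².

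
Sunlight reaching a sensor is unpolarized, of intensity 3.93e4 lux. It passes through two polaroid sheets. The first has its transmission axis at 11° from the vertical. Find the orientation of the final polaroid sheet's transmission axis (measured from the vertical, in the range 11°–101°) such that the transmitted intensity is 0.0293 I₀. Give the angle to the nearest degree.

Unpolarized light through the first polarizer → I₁ = ½ I₀, now polarized at 11°.
Need I₂/I₀ = 0.0293, so cos²(θ − 11°) = 0.0293 / 0.5 = 0.0586.
θ − 11° = arccos(√0.0586) = 76.0°, giving θ ≈ 11 + 76.0 = 87.0°.

θ ≈ 87°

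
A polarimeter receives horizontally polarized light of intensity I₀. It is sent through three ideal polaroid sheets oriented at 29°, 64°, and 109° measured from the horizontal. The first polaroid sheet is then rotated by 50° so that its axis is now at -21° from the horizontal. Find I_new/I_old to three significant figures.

I_new/I_old ≈ 0.0129

Before rotation:
I₁ = I₀ cos²(29° − 0°) = I₀ cos²(29°) = 0.765 I₀.
I₂ = I₁ cos²(64° − 29°) = 0.765 I₀ · cos²(35°) = 0.5133 I₀.
I₃ = I₂ cos²(109° − 64°) = 0.5133 I₀ · cos²(45°) = 0.2566 I₀.
After rotation:
I₁ = I₀ cos²(-21° − 0°) = I₀ cos²(21°) = 0.8716 I₀.
I₂ = I₁ cos²(64° + 21°) = 0.8716 I₀ · cos²(85°) = 0.006621 I₀.
I₃ = I₂ cos²(109° − 64°) = 0.006621 I₀ · cos²(45°) = 0.00331 I₀.
Ratio = 0.00331 / 0.2566 = 0.0129.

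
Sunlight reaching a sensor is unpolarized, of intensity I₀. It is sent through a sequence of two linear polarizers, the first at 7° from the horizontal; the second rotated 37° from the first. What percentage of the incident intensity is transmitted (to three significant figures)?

≈ 31.9%

Unpolarized light through the first polarizer → I₁ = ½ I₀, now polarized at 7°.
I₂ = I₁ cos²(37°) = 0.5 · 0.6378 I₀ = 0.3189 I₀.
That is 31.89% of the incident intensity.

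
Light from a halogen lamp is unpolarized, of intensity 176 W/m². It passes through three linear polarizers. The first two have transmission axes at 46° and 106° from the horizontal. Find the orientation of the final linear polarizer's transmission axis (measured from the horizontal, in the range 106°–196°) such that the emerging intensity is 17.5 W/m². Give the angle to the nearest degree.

θ ≈ 133°

Unpolarized light through the first polarizer → I₁ = ½ I₀, now polarized at 46°.
I₂ = I₁ cos²(106° − 46°) = 0.5 I₀ · cos²(60°) = 0.125 I₀.
Target fraction: 17.5 / 176 W/m² = 0.09943 of I₀.
Need I₃/I₀ = 0.09943, so cos²(θ − 106°) = 0.09943 / 0.125 = 0.7955.
θ − 106° = arccos(√0.7955) = 26.9°, giving θ ≈ 106 + 26.9 = 132.9°.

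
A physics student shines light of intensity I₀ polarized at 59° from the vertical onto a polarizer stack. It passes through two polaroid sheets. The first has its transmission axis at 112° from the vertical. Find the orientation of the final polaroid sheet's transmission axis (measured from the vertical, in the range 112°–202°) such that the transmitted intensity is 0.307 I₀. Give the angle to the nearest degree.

By Malus's law, I₁ = I₀ cos²(112° − 59°) = I₀ cos²(53°) = 0.3622 I₀.
Need I₂/I₀ = 0.307, so cos²(θ − 112°) = 0.307 / 0.3622 = 0.8476.
θ − 112° = arccos(√0.8476) = 23.0°, giving θ ≈ 112 + 23.0 = 135.0°.

θ ≈ 135°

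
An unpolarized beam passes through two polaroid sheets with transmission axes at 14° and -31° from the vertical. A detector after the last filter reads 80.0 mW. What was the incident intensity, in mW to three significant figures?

I₀ ≈ 320 mW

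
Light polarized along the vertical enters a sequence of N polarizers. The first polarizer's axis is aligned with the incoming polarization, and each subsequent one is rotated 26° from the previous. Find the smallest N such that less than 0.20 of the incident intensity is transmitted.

N = 9

First polarizer is aligned with the polarization: full transmission.
Each further stage multiplies by cos²(26°) = 0.8078.
After N polarizers: T = 0.8078^(N−1). Require T < 0.20 ⇒ N−1 > ln(0.20)/ln(0.8078) = 7.54, so N−1 ≥ 8 and N = 9.
Check: N=9 gives T = 0.1814 < 0.20; N=8 gives T = 0.2245.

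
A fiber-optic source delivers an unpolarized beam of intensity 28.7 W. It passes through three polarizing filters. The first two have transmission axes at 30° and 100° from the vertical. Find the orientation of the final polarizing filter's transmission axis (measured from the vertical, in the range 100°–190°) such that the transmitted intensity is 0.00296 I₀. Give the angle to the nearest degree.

θ ≈ 177°

Unpolarized light through the first polarizer → I₁ = ½ I₀, now polarized at 30°.
I₂ = I₁ cos²(100° − 30°) = 0.5 I₀ · cos²(70°) = 0.05849 I₀.
Need I₃/I₀ = 0.00296, so cos²(θ − 100°) = 0.00296 / 0.05849 = 0.05061.
θ − 100° = arccos(√0.05061) = 77.0°, giving θ ≈ 100 + 77.0 = 177.0°.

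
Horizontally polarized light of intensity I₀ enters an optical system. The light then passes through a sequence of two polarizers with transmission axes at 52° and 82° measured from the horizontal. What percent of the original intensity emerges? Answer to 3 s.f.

By Malus's law, I₁ = I₀ cos²(52° − 0°) = I₀ cos²(52°) = 0.379 I₀.
I₂ = I₁ cos²(82° − 52°) = 0.379 I₀ · cos²(30°) = 0.2843 I₀.
That is 28.43% of the incident intensity.

≈ 28.4%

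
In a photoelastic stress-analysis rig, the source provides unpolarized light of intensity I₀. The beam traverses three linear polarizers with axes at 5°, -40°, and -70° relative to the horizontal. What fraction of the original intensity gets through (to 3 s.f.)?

≈ 0.188 I₀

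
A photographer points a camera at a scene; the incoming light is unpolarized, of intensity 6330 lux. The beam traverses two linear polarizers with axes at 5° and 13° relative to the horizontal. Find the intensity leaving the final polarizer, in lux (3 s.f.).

I ≈ 3100 lux

Unpolarized light through the first polarizer → I₁ = 6330 lux/2 = 3165 lux, polarized at 5°.
I₂ = I₁ · cos²(8°) = 3165 · 0.9806 = 3104 lux.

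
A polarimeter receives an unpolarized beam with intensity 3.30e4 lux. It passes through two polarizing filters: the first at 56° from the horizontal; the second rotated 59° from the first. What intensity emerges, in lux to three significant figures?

I ≈ 4380 lux

Unpolarized light through the first polarizer → I₁ = 3.30e4 lux/2 = 1.65e+04 lux, polarized at 56°.
I₂ = I₁ · cos²(59°) = 1.65e+04 · 0.2653 = 4377 lux.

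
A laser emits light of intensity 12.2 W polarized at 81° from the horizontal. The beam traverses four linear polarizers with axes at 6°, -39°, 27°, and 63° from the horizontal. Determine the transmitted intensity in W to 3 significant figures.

I₁ = 12.2 W · cos²(75°) = 0.8172 W.
I₂ = I₁ · cos²(45°) = 0.8172 · 0.5 = 0.4086 W.
I₃ = I₂ · cos²(66°) = 0.4086 · 0.1654 = 0.0676 W.
I₄ = I₃ · cos²(36°) = 0.0676 · 0.6545 = 0.04424 W.

I ≈ 0.0442 W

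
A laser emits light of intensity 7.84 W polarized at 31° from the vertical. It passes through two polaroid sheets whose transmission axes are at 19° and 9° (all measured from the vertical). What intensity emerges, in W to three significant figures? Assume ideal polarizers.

I ≈ 7.27 W

By Malus's law, I₁ = 7.84 W · cos²(12°) = 7.501 W.
I₂ = I₁ · cos²(10°) = 7.501 · 0.9698 = 7.275 W.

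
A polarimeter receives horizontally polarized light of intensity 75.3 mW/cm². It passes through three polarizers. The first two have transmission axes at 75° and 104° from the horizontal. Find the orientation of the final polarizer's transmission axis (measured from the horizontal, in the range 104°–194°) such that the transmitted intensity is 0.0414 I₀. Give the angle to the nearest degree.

θ ≈ 130°

I₁ = I₀ cos²(75° − 0°) = I₀ cos²(75°) = 0.06699 I₀.
I₂ = I₁ cos²(104° − 75°) = 0.06699 I₀ · cos²(29°) = 0.05124 I₀.
Need I₃/I₀ = 0.0414, so cos²(θ − 104°) = 0.0414 / 0.05124 = 0.8079.
θ − 104° = arccos(√0.8079) = 26.0°, giving θ ≈ 104 + 26.0 = 130.0°.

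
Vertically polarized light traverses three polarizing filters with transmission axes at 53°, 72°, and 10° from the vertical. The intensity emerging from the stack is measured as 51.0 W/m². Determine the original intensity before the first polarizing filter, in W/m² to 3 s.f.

I₀ ≈ 715 W/m²

By Malus's law, I₁ = I₀ cos²(53° − 0°) = I₀ cos²(53°) = 0.3622 I₀.
I₂ = I₁ cos²(72° − 53°) = 0.3622 I₀ · cos²(19°) = 0.3238 I₀.
I₃ = I₂ cos²(10° − 72°) = 0.3238 I₀ · cos²(62°) = 0.07136 I₀.
So 51.0 W/m² = 0.07136 I₀, giving I₀ = 51.0/0.07136 = 714.6 W/m².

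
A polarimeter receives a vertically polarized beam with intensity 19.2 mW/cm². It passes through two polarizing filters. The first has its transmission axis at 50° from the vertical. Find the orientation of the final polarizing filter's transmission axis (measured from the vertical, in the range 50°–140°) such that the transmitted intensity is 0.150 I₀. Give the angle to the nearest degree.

θ ≈ 103°

I₁ = I₀ cos²(50° − 0°) = I₀ cos²(50°) = 0.4132 I₀.
Need I₂/I₀ = 0.15, so cos²(θ − 50°) = 0.15 / 0.4132 = 0.363.
θ − 50° = arccos(√0.363) = 52.9°, giving θ ≈ 50 + 52.9 = 102.9°.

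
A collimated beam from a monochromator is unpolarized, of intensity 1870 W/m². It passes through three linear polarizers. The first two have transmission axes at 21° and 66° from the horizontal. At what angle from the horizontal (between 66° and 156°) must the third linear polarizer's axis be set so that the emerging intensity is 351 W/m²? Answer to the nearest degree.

θ ≈ 96°

Unpolarized light through the first polarizer → I₁ = ½ I₀, now polarized at 21°.
I₂ = I₁ cos²(66° − 21°) = 0.5 I₀ · cos²(45°) = 0.25 I₀.
Target fraction: 351 / 1870 W/m² = 0.1877 of I₀.
Need I₃/I₀ = 0.1877, so cos²(θ − 66°) = 0.1877 / 0.25 = 0.7508.
θ − 66° = arccos(√0.7508) = 29.9°, giving θ ≈ 66 + 29.9 = 95.9°.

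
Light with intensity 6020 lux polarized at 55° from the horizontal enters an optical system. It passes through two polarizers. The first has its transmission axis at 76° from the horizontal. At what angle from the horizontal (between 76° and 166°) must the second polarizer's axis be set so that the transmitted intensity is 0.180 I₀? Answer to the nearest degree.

I₁ = I₀ cos²(76° − 55°) = I₀ cos²(21°) = 0.8716 I₀.
Need I₂/I₀ = 0.18, so cos²(θ − 76°) = 0.18 / 0.8716 = 0.2065.
θ − 76° = arccos(√0.2065) = 63.0°, giving θ ≈ 76 + 63.0 = 139.0°.

θ ≈ 139°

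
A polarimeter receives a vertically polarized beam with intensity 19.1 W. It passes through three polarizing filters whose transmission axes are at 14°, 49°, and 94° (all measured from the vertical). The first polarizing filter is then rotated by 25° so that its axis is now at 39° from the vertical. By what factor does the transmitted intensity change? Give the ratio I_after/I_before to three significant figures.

I_new/I_old ≈ 0.927

Before rotation:
By Malus's law, I₁ = I₀ cos²(14° − 0°) = I₀ cos²(14°) = 0.9415 I₀.
I₂ = I₁ cos²(49° − 14°) = 0.9415 I₀ · cos²(35°) = 0.6317 I₀.
I₃ = I₂ cos²(94° − 49°) = 0.6317 I₀ · cos²(45°) = 0.3159 I₀.
After rotation:
I₁ = I₀ cos²(39° − 0°) = I₀ cos²(39°) = 0.604 I₀.
I₂ = I₁ cos²(49° − 39°) = 0.604 I₀ · cos²(10°) = 0.5857 I₀.
I₃ = I₂ cos²(94° − 49°) = 0.5857 I₀ · cos²(45°) = 0.2929 I₀.
Ratio = 0.2929 / 0.3159 = 0.9272.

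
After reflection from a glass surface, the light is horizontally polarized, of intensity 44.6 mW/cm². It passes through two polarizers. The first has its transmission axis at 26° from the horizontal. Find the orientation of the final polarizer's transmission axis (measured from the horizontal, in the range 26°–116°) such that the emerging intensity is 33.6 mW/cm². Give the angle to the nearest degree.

I₁ = I₀ cos²(26° − 0°) = I₀ cos²(26°) = 0.8078 I₀.
Target fraction: 33.6 / 44.6 mW/cm² = 0.7534 of I₀.
Need I₂/I₀ = 0.7534, so cos²(θ − 26°) = 0.7534 / 0.8078 = 0.9326.
θ − 26° = arccos(√0.9326) = 15.1°, giving θ ≈ 26 + 15.1 = 41.1°.

θ ≈ 41°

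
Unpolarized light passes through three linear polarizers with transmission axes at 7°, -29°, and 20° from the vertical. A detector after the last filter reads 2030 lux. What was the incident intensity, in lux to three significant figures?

Unpolarized light through the first polarizer → I₁ = ½ I₀, now polarized at 7°.
I₂ = I₁ cos²(-29° − 7°) = 0.5 I₀ · cos²(36°) = 0.3273 I₀.
I₃ = I₂ cos²(20° + 29°) = 0.3273 I₀ · cos²(49°) = 0.1409 I₀.
So 2030 lux = 0.1409 I₀, giving I₀ = 2030/0.1409 = 1.441e+04 lux.

I₀ ≈ 1.44e4 lux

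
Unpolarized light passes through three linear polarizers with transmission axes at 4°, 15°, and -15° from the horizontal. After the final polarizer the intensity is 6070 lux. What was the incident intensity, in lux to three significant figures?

I₀ ≈ 1.68e4 lux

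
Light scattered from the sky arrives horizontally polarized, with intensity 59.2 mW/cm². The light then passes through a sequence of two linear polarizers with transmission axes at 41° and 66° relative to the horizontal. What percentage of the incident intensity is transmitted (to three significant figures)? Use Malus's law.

By Malus's law, I₁ = 59.2 mW/cm² · cos²(41°) = 33.72 mW/cm².
I₂ = I₁ · cos²(25°) = 33.72 · 0.8214 = 27.7 mW/cm².
That is 46.79% of the incident intensity.

≈ 46.8%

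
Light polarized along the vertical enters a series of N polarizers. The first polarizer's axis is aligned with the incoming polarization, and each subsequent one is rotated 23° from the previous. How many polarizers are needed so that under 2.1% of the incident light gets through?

N = 25

First polarizer is aligned with the polarization: full transmission.
Each further stage multiplies by cos²(23°) = 0.8473.
After N polarizers: T = 0.8473^(N−1). Require T < 0.021 ⇒ N−1 > ln(0.021)/ln(0.8473) = 23.32, so N−1 ≥ 24 and N = 25.
Check: N=25 gives T = 0.01876 < 0.021; N=24 gives T = 0.02214.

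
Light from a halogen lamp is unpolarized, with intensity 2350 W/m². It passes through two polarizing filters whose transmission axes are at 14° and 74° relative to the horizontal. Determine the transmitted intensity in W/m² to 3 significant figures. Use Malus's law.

I ≈ 294 W/m²

Unpolarized light through the first polarizer → I₁ = 2350 W/m²/2 = 1175 W/m², polarized at 14°.
I₂ = I₁ · cos²(60°) = 1175 · 0.25 = 293.8 W/m².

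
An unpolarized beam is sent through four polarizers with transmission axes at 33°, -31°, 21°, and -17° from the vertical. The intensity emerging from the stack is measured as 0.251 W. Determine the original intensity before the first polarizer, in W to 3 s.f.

I₀ ≈ 11.1 W

Unpolarized light through the first polarizer → I₁ = ½ I₀, now polarized at 33°.
I₂ = I₁ cos²(-31° − 33°) = 0.5 I₀ · cos²(64°) = 0.09608 I₀.
I₃ = I₂ cos²(21° + 31°) = 0.09608 I₀ · cos²(52°) = 0.03642 I₀.
I₄ = I₃ cos²(-17° − 21°) = 0.03642 I₀ · cos²(38°) = 0.02262 I₀.
So 0.251 W = 0.02262 I₀, giving I₀ = 0.251/0.02262 = 11.1 W.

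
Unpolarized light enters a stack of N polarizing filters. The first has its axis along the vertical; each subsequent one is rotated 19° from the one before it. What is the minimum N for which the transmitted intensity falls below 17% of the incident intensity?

N = 11

First polarizer halves the unpolarized light: factor 1/2.
Each further stage multiplies by cos²(19°) = 0.894.
After N polarizers: T = 0.5·0.894^(N−1). Require T < 0.17 ⇒ N−1 > ln(0.17/0.5)/ln(0.894) = 9.63, so N−1 ≥ 10 and N = 11.
Check: N=11 gives T = 0.1631 < 0.17; N=10 gives T = 0.1824.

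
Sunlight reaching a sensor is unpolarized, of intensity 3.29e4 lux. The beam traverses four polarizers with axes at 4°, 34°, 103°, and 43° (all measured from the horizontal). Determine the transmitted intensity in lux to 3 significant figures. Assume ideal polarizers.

I ≈ 396 lux

Unpolarized light through the first polarizer → I₁ = 3.29e4 lux/2 = 1.645e+04 lux, polarized at 4°.
I₂ = I₁ · cos²(30°) = 1.645e+04 · 0.75 = 1.234e+04 lux.
I₃ = I₂ · cos²(69°) = 1.234e+04 · 0.1284 = 1584 lux.
I₄ = I₃ · cos²(60°) = 1584 · 0.25 = 396.1 lux.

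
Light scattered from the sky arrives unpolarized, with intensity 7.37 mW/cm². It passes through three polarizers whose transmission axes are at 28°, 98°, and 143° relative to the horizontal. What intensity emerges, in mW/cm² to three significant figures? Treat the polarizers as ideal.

I ≈ 0.216 mW/cm²

Unpolarized light through the first polarizer → I₁ = 7.37 mW/cm²/2 = 3.685 mW/cm², polarized at 28°.
I₂ = I₁ · cos²(70°) = 3.685 · 0.117 = 0.4311 mW/cm².
I₃ = I₂ · cos²(45°) = 0.4311 · 0.5 = 0.2155 mW/cm².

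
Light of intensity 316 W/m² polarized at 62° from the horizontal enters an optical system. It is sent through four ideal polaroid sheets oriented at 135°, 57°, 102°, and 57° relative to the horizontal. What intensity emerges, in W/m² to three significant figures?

I ≈ 0.292 W/m²

By Malus's law, I₁ = 316 W/m² · cos²(73°) = 27.01 W/m².
I₂ = I₁ · cos²(78°) = 27.01 · 0.04323 = 1.168 W/m².
I₃ = I₂ · cos²(45°) = 1.168 · 0.5 = 0.5838 W/m².
I₄ = I₃ · cos²(45°) = 0.5838 · 0.5 = 0.2919 W/m².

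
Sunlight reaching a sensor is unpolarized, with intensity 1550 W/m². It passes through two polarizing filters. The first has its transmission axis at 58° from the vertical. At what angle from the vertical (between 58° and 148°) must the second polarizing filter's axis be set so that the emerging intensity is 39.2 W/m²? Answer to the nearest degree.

Unpolarized light through the first polarizer → I₁ = ½ I₀, now polarized at 58°.
Target fraction: 39.2 / 1550 W/m² = 0.02529 of I₀.
Need I₂/I₀ = 0.02529, so cos²(θ − 58°) = 0.02529 / 0.5 = 0.05058.
θ − 58° = arccos(√0.05058) = 77.0°, giving θ ≈ 58 + 77.0 = 135.0°.

θ ≈ 135°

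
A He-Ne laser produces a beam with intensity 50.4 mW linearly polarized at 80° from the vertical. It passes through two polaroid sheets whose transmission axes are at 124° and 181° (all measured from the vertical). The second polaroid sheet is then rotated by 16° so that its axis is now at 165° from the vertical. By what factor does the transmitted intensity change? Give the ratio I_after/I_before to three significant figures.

I_new/I_old ≈ 1.92

Before rotation:
I₁ = I₀ cos²(124° − 80°) = I₀ cos²(44°) = 0.5174 I₀.
I₂ = I₁ cos²(181° − 124°) = 0.5174 I₀ · cos²(57°) = 0.1535 I₀.
After rotation:
I₁ = I₀ cos²(124° − 80°) = I₀ cos²(44°) = 0.5174 I₀.
I₂ = I₁ cos²(165° − 124°) = 0.5174 I₀ · cos²(41°) = 0.2947 I₀.
Ratio = 0.2947 / 0.1535 = 1.92.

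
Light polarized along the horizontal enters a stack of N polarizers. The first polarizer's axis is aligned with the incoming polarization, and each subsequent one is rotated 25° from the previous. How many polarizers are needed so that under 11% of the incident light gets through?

First polarizer is aligned with the polarization: full transmission.
Each further stage multiplies by cos²(25°) = 0.8214.
After N polarizers: T = 0.8214^(N−1). Require T < 0.11 ⇒ N−1 > ln(0.11)/ln(0.8214) = 11.22, so N−1 ≥ 12 and N = 13.
Check: N=13 gives T = 0.09432 < 0.11; N=12 gives T = 0.1148.

N = 13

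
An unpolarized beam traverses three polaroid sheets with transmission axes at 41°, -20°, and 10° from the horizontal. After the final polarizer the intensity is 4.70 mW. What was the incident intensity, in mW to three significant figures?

I₀ ≈ 53.3 mW

Unpolarized light through the first polarizer → I₁ = ½ I₀, now polarized at 41°.
I₂ = I₁ cos²(-20° − 41°) = 0.5 I₀ · cos²(61°) = 0.1175 I₀.
I₃ = I₂ cos²(10° + 20°) = 0.1175 I₀ · cos²(30°) = 0.08814 I₀.
So 4.70 mW = 0.08814 I₀, giving I₀ = 4.70/0.08814 = 53.32 mW.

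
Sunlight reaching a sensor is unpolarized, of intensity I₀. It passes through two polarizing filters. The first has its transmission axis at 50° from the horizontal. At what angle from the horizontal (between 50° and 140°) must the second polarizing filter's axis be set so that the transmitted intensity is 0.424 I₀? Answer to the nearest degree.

Unpolarized light through the first polarizer → I₁ = ½ I₀, now polarized at 50°.
Need I₂/I₀ = 0.424, so cos²(θ − 50°) = 0.424 / 0.5 = 0.848.
θ − 50° = arccos(√0.848) = 22.9°, giving θ ≈ 50 + 22.9 = 72.9°.

θ ≈ 73°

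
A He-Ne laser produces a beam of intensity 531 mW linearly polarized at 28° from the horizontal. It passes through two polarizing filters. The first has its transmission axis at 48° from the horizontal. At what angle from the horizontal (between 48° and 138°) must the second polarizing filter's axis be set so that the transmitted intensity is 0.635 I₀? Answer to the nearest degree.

θ ≈ 80°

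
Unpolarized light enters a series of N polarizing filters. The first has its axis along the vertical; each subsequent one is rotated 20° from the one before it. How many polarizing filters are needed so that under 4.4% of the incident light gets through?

First polarizer halves the unpolarized light: factor 1/2.
Each further stage multiplies by cos²(20°) = 0.883.
After N polarizers: T = 0.5·0.883^(N−1). Require T < 0.044 ⇒ N−1 > ln(0.044/0.5)/ln(0.883) = 19.54, so N−1 ≥ 20 and N = 21.
Check: N=21 gives T = 0.04153 < 0.044; N=20 gives T = 0.04704.

N = 21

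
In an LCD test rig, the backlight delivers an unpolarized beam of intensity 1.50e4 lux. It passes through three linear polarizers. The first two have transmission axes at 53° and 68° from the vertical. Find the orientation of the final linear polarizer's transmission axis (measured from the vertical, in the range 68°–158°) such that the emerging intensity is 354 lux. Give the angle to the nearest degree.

θ ≈ 145°

Unpolarized light through the first polarizer → I₁ = ½ I₀, now polarized at 53°.
I₂ = I₁ cos²(68° − 53°) = 0.5 I₀ · cos²(15°) = 0.4665 I₀.
Target fraction: 354 / 1.50e4 lux = 0.0236 of I₀.
Need I₃/I₀ = 0.0236, so cos²(θ − 68°) = 0.0236 / 0.4665 = 0.05059.
θ − 68° = arccos(√0.05059) = 77.0°, giving θ ≈ 68 + 77.0 = 145.0°.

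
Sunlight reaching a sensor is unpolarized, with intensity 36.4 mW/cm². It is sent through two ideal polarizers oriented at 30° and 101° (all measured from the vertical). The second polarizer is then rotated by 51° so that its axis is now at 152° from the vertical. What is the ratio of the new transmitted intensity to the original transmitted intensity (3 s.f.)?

I_new/I_old ≈ 2.65

Before rotation:
Unpolarized light through the first polarizer → I₁ = ½ I₀, now polarized at 30°.
I₂ = I₁ cos²(101° − 30°) = 0.5 I₀ · cos²(71°) = 0.053 I₀.
After rotation:
Unpolarized light through the first polarizer → I₁ = ½ I₀, now polarized at 30°.
Angle between axes 1 and 2: 58°. I₂ = 0.5 I₀ · cos²(58°) = 0.1404 I₀.
Ratio = 0.1404 / 0.053 = 2.649.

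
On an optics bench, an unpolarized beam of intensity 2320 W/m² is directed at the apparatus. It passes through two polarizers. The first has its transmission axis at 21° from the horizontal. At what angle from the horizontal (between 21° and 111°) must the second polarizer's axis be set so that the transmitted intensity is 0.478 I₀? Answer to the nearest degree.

θ ≈ 33°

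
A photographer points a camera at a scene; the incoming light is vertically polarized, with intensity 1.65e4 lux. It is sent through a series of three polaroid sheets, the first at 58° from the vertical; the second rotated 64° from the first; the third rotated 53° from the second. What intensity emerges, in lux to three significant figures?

I₁ = 1.65e4 lux · cos²(58°) = 4633 lux.
I₂ = I₁ · cos²(64°) = 4633 · 0.1922 = 890.4 lux.
I₃ = I₂ · cos²(53°) = 890.4 · 0.3622 = 322.5 lux.

I ≈ 322 lux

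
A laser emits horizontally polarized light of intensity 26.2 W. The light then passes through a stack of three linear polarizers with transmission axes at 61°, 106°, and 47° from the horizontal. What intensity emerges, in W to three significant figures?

I₁ = 26.2 W · cos²(61°) = 6.158 W.
I₂ = I₁ · cos²(45°) = 6.158 · 0.5 = 3.079 W.
I₃ = I₂ · cos²(59°) = 3.079 · 0.2653 = 0.8168 W.

I ≈ 0.817 W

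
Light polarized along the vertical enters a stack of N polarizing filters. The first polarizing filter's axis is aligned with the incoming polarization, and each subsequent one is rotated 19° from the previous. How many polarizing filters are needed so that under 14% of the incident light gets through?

N = 19

First polarizer is aligned with the polarization: full transmission.
Each further stage multiplies by cos²(19°) = 0.894.
After N polarizers: T = 0.894^(N−1). Require T < 0.14 ⇒ N−1 > ln(0.14)/ln(0.894) = 17.55, so N−1 ≥ 18 and N = 19.
Check: N=19 gives T = 0.1331 < 0.14; N=18 gives T = 0.1489.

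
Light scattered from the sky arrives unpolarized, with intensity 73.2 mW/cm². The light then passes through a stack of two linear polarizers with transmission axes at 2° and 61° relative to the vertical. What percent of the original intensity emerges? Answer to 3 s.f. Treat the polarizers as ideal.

Unpolarized light through the first polarizer → I₁ = 73.2 mW/cm²/2 = 36.6 mW/cm², polarized at 2°.
I₂ = I₁ · cos²(59°) = 36.6 · 0.2653 = 9.709 mW/cm².
That is 13.26% of the incident intensity.

≈ 13.3%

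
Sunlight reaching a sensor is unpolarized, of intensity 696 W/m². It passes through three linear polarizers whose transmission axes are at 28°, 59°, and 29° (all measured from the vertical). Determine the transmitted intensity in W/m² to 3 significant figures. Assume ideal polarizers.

I ≈ 192 W/m²

Unpolarized light through the first polarizer → I₁ = 696 W/m²/2 = 348 W/m², polarized at 28°.
I₂ = I₁ · cos²(31°) = 348 · 0.7347 = 255.7 W/m².
I₃ = I₂ · cos²(30°) = 255.7 · 0.75 = 191.8 W/m².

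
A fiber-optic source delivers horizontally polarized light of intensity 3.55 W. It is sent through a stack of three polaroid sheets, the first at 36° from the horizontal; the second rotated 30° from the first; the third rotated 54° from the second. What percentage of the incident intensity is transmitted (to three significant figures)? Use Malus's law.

≈ 17.0%

By Malus's law, I₁ = 3.55 W · cos²(36°) = 2.324 W.
I₂ = I₁ · cos²(30°) = 2.324 · 0.75 = 1.743 W.
I₃ = I₂ · cos²(54°) = 1.743 · 0.3455 = 0.6021 W.
That is 16.96% of the incident intensity.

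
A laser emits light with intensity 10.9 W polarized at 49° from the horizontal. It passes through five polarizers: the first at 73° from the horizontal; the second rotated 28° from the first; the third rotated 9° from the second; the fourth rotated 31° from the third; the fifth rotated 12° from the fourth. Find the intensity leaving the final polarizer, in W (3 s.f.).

I ≈ 4.86 W

I₁ = 10.9 W · cos²(24°) = 9.097 W.
I₂ = I₁ · cos²(28°) = 9.097 · 0.7796 = 7.092 W.
I₃ = I₂ · cos²(9°) = 7.092 · 0.9755 = 6.918 W.
I₄ = I₃ · cos²(31°) = 6.918 · 0.7347 = 5.083 W.
I₅ = I₄ · cos²(12°) = 5.083 · 0.9568 = 4.863 W.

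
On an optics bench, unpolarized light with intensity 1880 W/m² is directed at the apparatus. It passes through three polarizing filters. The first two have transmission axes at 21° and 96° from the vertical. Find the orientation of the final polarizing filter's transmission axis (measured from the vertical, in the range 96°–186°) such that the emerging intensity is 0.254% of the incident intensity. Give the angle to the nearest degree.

Unpolarized light through the first polarizer → I₁ = ½ I₀, now polarized at 21°.
I₂ = I₁ cos²(96° − 21°) = 0.5 I₀ · cos²(75°) = 0.03349 I₀.
Need I₃/I₀ = 0.00254, so cos²(θ − 96°) = 0.00254 / 0.03349 = 0.07584.
θ − 96° = arccos(√0.07584) = 74.0°, giving θ ≈ 96 + 74.0 = 170.0°.

θ ≈ 170°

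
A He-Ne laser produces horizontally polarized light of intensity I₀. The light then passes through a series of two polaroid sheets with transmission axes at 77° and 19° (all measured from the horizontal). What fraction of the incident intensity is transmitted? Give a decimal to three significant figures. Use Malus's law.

By Malus's law, I₁ = I₀ cos²(77° − 0°) = I₀ cos²(77°) = 0.0506 I₀.
I₂ = I₁ cos²(19° − 77°) = 0.0506 I₀ · cos²(58°) = 0.01421 I₀.
Transmitted fraction = 0.01421.

≈ 0.0142 I₀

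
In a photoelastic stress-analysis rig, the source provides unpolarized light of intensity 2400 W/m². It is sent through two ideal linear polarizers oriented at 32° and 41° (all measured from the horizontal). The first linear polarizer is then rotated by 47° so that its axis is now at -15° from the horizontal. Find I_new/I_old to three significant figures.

I_new/I_old ≈ 0.321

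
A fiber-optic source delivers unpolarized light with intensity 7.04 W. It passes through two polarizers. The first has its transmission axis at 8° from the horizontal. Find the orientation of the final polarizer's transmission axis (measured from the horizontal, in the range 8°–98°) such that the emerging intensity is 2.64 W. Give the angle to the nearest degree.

θ ≈ 38°

Unpolarized light through the first polarizer → I₁ = ½ I₀, now polarized at 8°.
Target fraction: 2.64 / 7.04 W = 0.375 of I₀.
Need I₂/I₀ = 0.375, so cos²(θ − 8°) = 0.375 / 0.5 = 0.75.
θ − 8° = arccos(√0.75) = 30.0°, giving θ ≈ 8 + 30.0 = 38.0°.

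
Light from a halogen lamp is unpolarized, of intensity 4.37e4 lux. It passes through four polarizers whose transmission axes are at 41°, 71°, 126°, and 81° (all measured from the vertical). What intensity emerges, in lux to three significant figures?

I ≈ 2700 lux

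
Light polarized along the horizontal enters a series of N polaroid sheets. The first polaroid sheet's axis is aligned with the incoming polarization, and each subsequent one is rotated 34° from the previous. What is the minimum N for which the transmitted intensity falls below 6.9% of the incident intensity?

N = 9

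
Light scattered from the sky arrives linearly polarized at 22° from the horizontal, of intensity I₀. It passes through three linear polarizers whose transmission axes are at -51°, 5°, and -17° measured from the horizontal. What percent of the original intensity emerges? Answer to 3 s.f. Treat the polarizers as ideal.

By Malus's law, I₁ = I₀ cos²(-51° − 22°) = I₀ cos²(73°) = 0.08548 I₀.
I₂ = I₁ cos²(5° + 51°) = 0.08548 I₀ · cos²(56°) = 0.02673 I₀.
I₃ = I₂ cos²(-17° − 5°) = 0.02673 I₀ · cos²(22°) = 0.02298 I₀.
That is 2.298% of the incident intensity.

≈ 2.30%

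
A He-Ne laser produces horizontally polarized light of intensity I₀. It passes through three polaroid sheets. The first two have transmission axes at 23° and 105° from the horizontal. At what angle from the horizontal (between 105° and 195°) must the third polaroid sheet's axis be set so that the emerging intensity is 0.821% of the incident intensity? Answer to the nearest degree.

By Malus's law, I₁ = I₀ cos²(23° − 0°) = I₀ cos²(23°) = 0.8473 I₀.
I₂ = I₁ cos²(105° − 23°) = 0.8473 I₀ · cos²(82°) = 0.01641 I₀.
Need I₃/I₀ = 0.00821, so cos²(θ − 105°) = 0.00821 / 0.01641 = 0.5002.
θ − 105° = arccos(√0.5002) = 45.0°, giving θ ≈ 105 + 45.0 = 150.0°.

θ ≈ 150°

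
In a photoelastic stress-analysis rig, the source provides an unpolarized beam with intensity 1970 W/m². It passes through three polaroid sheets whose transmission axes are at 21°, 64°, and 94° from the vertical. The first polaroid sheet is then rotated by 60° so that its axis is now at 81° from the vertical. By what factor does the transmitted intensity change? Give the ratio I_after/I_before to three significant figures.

Before rotation:
Unpolarized light through the first polarizer → I₁ = ½ I₀, now polarized at 21°.
I₂ = I₁ cos²(64° − 21°) = 0.5 I₀ · cos²(43°) = 0.2674 I₀.
I₃ = I₂ cos²(94° − 64°) = 0.2674 I₀ · cos²(30°) = 0.2006 I₀.
After rotation:
Unpolarized light through the first polarizer → I₁ = ½ I₀, now polarized at 81°.
I₂ = I₁ cos²(64° − 81°) = 0.5 I₀ · cos²(17°) = 0.4573 I₀.
I₃ = I₂ cos²(94° − 64°) = 0.4573 I₀ · cos²(30°) = 0.3429 I₀.
Ratio = 0.3429 / 0.2006 = 1.71.

I_new/I_old ≈ 1.71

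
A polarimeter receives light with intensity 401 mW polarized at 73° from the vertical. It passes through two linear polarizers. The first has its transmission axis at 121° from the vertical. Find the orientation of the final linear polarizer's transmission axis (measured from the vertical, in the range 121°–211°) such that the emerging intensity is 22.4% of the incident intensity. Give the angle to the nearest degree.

θ ≈ 166°

By Malus's law, I₁ = I₀ cos²(121° − 73°) = I₀ cos²(48°) = 0.4477 I₀.
Need I₂/I₀ = 0.224, so cos²(θ − 121°) = 0.224 / 0.4477 = 0.5003.
θ − 121° = arccos(√0.5003) = 45.0°, giving θ ≈ 121 + 45.0 = 166.0°.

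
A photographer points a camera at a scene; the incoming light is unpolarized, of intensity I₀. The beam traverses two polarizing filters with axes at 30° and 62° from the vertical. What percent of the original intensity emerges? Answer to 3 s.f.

≈ 36.0%

Unpolarized light through the first polarizer → I₁ = ½ I₀, now polarized at 30°.
I₂ = I₁ cos²(62° − 30°) = 0.5 I₀ · cos²(32°) = 0.3596 I₀.
That is 35.96% of the incident intensity.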